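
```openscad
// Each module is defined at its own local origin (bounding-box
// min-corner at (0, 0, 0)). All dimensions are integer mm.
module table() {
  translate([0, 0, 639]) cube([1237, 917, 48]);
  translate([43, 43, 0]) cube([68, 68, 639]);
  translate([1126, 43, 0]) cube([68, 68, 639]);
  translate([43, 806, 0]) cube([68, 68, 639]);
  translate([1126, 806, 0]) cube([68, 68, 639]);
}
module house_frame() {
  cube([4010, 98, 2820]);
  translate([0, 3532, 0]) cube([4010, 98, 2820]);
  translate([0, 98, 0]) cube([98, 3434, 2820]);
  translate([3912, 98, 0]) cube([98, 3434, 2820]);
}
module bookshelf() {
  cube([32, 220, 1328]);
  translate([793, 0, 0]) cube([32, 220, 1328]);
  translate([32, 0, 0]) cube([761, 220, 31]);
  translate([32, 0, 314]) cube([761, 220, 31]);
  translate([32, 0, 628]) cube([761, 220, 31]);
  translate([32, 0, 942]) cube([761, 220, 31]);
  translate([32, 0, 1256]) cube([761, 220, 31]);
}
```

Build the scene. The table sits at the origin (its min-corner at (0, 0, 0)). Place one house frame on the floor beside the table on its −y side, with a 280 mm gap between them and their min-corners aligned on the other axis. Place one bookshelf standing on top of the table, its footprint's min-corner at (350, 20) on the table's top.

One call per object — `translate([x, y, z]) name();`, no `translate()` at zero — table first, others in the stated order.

table();
translate([0, -3910, 0]) house_frame();
translate([350, 20, 687]) bookshelf();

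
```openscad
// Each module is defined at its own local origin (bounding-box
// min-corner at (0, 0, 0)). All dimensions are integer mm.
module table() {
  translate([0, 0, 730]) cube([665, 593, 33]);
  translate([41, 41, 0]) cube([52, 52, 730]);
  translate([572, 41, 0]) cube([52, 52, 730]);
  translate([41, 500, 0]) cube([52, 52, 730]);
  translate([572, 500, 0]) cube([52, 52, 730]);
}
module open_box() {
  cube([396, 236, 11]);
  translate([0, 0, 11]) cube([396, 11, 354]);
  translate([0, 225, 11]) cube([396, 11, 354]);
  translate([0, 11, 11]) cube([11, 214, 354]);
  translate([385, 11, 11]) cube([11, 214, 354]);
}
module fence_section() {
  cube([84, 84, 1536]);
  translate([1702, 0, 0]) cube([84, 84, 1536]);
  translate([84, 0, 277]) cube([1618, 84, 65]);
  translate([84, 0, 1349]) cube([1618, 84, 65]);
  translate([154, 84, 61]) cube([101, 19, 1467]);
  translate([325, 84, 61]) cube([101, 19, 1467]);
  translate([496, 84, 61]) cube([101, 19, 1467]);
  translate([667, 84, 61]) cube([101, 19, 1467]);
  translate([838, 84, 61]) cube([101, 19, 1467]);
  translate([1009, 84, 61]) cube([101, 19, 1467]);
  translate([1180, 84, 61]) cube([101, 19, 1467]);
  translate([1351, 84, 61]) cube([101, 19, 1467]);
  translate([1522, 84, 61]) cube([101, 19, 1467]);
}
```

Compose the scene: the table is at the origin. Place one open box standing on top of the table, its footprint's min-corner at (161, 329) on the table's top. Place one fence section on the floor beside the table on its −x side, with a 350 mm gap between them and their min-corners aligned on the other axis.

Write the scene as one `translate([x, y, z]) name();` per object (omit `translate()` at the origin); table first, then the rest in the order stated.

table();
translate([161, 329, 763]) open_box();
translate([-2136, 0, 0]) fence_section();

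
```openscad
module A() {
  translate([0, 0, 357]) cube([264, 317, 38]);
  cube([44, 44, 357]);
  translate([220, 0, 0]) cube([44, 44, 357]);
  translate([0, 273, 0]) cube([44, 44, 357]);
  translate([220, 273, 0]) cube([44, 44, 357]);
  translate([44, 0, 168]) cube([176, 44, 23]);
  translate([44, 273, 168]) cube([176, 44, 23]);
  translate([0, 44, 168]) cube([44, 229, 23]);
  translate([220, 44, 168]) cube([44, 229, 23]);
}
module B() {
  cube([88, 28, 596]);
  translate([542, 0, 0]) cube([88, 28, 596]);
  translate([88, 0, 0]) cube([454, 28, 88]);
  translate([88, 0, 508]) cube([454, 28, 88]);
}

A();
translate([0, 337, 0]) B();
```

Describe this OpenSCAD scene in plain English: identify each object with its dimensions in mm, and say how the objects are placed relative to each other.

A is a four-legged stool. The seat is a 264×317×38 mm slab whose top surface is at z = 395 mm; four square legs, each 44×44 mm in cross-section, run from the floor (z = 0) to the underside of the seat, each flush with a corner of the seat. Four stretchers, 44 mm wide and 23 mm tall, connect adjacent legs with their undersides at z = 168 mm, each running between the inner faces of the legs it joins and aligned with the legs' outer faces on the other axis.

B is a rectangular picture frame lying in the x–z plane (depth along y). The opening is 454 mm wide (x) by 420 mm tall (z), surrounded by a border 88 mm wide on all four sides. The frame is 28 mm deep and is made of two full-height vertical stiles with two horizontal rails fitted between them.

The picture frame is on the floor beside the stool on its +y side.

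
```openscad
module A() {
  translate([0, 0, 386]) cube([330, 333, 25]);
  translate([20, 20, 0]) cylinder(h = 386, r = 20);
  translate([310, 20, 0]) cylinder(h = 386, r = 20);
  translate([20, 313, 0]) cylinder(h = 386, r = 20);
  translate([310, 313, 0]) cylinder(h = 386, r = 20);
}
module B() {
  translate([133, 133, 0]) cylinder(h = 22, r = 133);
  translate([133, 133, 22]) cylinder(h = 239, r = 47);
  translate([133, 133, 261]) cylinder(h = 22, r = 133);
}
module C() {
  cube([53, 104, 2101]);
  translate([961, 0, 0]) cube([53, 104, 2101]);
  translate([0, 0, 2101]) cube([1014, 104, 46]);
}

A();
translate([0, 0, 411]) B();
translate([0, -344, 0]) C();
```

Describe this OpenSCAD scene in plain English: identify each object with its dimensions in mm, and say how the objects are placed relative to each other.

A is a simple wooden stool: a rectangular seat 330 mm (x) by 333 mm (y), 25 mm thick, top face at z = 411 mm, on four round legs, each 40 mm in diameter. The legs rest on z = 0, each leg's axis is inset half a diameter from the nearest pair of seat edges (so the leg's bounding box is flush with the corner).

B is a spool: two coaxial disc flanges of radius 133 mm and thickness 22 mm, joined by a core cylinder of radius 47 mm and height 239 mm. The lower flange rests on z = 0 and the three cylinders share a vertical axis.

C is a door frame. The clear opening is 908 mm wide and 2101 mm high. Two 53 mm wide jambs, 104 mm deep, stand either side of the opening from the floor to the top of the opening. A 46 mm thick head sits across the top of both jambs, spanning the full outside width of the frame.

The spool is on top of the stool. The door frame is on the floor beside the stool on its −y side.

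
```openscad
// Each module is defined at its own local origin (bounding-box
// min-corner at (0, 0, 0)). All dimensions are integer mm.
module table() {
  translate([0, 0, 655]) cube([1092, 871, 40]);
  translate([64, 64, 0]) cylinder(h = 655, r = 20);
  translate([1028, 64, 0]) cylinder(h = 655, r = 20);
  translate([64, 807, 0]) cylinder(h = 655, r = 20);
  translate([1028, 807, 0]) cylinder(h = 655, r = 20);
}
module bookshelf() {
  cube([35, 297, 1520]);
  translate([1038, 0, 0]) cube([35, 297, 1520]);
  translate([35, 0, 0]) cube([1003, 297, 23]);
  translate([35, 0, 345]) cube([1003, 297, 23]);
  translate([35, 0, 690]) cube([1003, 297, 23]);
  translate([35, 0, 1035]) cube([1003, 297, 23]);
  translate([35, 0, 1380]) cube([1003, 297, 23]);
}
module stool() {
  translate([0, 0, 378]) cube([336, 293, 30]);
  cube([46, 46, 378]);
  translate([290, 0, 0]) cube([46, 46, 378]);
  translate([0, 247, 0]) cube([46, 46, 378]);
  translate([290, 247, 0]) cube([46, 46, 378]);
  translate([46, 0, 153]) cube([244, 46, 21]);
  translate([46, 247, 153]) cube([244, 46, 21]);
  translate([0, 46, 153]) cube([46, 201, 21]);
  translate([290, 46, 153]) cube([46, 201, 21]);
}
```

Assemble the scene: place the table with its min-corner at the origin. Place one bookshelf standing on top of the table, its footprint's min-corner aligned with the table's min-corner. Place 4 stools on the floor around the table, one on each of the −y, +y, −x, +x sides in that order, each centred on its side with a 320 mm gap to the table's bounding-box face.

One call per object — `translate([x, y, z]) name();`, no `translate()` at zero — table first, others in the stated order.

table();
translate([0, 0, 695]) bookshelf();
translate([378, -613, 0]) stool();
translate([378, 1191, 0]) stool();
translate([-656, 289, 0]) stool();
translate([1412, 289, 0]) stool();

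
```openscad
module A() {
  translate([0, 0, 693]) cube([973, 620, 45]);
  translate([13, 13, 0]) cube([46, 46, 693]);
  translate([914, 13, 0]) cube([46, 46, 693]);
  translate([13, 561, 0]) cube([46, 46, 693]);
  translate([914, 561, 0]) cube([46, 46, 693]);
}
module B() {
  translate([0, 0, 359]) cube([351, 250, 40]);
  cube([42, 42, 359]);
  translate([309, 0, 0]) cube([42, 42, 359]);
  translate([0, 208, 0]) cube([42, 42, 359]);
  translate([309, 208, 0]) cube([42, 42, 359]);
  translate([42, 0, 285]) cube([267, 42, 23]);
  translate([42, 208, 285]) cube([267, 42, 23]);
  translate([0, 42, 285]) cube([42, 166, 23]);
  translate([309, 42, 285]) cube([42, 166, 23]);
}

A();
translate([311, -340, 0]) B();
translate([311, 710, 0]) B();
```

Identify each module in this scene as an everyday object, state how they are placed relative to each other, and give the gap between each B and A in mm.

Each stool's nearest face is 90 mm from the table's bounding box.

A is a table. B is a stool. Two stools sit around the table at the −y, +y sides. The gap between each stool and the table is 90 mm.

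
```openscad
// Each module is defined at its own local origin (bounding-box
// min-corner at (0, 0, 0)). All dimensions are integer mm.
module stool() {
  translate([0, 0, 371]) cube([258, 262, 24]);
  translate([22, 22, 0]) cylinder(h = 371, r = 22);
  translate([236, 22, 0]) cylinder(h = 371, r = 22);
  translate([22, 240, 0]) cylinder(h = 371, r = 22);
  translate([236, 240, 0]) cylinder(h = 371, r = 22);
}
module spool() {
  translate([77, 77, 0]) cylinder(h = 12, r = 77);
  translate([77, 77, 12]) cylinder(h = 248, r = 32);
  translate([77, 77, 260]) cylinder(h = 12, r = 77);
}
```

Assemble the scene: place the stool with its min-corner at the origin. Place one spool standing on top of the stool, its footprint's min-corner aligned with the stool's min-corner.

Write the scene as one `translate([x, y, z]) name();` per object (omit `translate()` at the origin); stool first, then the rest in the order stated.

stool();
translate([0, 0, 395]) spool();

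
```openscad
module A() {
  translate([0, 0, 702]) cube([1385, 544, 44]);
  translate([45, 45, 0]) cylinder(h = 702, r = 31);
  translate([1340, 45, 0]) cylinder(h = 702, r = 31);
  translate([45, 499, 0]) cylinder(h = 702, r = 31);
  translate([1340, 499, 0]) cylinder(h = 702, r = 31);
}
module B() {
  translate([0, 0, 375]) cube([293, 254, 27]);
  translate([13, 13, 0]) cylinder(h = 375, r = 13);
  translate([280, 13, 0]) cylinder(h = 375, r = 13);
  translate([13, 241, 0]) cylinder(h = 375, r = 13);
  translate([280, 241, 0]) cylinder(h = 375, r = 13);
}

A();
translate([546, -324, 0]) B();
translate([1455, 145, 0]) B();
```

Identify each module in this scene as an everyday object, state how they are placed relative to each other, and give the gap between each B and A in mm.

A is a table. B is a stool. Two stools sit around the table at the −y, +x sides. The gap between each stool and the table is 70 mm.

Each stool's nearest face is 70 mm from the table's bounding box.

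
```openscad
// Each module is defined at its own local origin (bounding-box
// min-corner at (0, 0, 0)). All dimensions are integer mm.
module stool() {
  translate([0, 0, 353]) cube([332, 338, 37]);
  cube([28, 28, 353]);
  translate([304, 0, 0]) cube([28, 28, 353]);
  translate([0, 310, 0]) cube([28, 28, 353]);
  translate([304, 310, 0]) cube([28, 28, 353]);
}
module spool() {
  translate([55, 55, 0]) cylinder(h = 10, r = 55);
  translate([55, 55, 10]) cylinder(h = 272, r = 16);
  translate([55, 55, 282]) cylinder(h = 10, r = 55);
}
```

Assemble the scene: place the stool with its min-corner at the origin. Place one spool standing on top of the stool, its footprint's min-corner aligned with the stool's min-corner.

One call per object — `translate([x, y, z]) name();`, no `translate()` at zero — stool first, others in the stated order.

stool();
translate([0, 0, 390]) spool();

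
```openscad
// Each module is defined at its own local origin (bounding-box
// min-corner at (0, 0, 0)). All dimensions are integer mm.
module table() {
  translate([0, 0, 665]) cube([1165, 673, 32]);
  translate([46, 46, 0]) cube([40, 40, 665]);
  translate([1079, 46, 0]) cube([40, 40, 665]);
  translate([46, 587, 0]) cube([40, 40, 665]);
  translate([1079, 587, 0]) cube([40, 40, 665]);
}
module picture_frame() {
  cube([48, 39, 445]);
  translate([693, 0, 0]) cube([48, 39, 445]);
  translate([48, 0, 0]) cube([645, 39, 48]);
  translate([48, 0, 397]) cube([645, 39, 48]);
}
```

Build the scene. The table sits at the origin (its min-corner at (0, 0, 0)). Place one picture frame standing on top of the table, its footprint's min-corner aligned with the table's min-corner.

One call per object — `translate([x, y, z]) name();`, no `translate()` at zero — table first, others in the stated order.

table();
translate([0, 0, 697]) picture_frame();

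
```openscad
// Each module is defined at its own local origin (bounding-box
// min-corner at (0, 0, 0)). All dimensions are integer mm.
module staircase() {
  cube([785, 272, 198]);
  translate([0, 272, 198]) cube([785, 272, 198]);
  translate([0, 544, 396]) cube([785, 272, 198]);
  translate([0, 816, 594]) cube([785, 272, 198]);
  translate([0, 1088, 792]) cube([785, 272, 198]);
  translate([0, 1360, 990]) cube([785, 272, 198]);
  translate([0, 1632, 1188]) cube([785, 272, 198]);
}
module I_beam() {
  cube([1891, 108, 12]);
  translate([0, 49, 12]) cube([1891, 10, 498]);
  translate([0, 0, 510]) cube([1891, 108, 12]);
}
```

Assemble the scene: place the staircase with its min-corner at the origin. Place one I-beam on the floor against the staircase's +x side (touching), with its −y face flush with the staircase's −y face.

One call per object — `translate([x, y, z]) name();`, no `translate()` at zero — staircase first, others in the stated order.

staircase();
translate([785, 0, 0]) I_beam();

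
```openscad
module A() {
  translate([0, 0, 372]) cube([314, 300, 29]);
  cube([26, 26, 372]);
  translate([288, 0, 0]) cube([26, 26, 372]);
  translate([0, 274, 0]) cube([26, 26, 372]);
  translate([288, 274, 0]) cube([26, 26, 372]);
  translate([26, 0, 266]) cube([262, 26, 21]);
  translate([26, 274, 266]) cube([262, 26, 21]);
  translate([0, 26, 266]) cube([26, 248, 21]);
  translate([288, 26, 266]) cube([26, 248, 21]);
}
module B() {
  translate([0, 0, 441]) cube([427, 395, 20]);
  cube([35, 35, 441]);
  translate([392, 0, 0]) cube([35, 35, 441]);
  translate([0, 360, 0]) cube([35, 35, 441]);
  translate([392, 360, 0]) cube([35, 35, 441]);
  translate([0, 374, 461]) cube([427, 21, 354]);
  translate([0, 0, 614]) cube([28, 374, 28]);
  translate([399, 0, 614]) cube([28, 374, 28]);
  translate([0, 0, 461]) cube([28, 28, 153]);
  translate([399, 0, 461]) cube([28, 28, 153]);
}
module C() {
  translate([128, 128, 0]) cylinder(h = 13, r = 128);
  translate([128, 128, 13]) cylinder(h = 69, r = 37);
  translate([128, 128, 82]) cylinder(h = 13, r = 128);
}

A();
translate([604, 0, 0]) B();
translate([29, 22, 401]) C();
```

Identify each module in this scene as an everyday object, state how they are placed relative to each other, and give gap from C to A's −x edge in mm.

A is a stool. B is a chair. C is a spool. The chair is on the floor beside the stool on its +x side. The spool is on top of the stool, centred. The gap from the spool to the stool's −x edge is 29 mm.

The spool's min-x is at 29; the stool's min-x is 0; gap = 29 mm.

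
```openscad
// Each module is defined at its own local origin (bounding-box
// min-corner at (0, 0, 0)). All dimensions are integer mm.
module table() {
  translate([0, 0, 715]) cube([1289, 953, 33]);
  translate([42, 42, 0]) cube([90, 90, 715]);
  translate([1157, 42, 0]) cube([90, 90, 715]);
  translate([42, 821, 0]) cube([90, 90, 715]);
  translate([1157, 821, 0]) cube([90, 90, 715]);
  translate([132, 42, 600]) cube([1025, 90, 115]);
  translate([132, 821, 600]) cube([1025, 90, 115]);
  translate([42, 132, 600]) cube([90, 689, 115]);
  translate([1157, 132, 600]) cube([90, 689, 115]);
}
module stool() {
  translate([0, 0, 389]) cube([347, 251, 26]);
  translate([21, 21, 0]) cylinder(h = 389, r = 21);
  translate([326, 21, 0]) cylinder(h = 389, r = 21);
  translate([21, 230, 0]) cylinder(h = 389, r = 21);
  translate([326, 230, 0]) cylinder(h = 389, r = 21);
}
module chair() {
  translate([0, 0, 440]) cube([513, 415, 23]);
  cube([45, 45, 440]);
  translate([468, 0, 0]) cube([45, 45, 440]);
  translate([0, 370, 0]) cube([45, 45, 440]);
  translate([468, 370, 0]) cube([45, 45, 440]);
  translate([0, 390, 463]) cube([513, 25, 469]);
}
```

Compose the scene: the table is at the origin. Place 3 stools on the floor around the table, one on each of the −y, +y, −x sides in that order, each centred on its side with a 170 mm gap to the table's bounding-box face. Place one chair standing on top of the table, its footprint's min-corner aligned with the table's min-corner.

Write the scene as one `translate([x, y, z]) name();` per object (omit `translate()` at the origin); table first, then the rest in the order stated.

table();
translate([471, -421, 0]) stool();
translate([471, 1123, 0]) stool();
translate([-517, 351, 0]) stool();
translate([0, 0, 748]) chair();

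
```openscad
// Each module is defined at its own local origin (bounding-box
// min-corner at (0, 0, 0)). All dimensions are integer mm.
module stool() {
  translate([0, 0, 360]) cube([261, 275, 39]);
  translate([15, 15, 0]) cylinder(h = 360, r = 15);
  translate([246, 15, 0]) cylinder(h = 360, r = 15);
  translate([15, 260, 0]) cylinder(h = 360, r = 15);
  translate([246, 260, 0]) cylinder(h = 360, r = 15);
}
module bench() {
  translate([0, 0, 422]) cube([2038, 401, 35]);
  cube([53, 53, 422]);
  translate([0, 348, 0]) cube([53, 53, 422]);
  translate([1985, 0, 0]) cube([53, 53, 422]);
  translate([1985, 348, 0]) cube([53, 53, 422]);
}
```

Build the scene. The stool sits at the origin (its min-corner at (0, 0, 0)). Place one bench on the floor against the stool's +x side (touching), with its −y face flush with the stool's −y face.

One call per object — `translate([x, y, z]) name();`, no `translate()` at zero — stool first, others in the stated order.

stool();
translate([261, 0, 0]) bench();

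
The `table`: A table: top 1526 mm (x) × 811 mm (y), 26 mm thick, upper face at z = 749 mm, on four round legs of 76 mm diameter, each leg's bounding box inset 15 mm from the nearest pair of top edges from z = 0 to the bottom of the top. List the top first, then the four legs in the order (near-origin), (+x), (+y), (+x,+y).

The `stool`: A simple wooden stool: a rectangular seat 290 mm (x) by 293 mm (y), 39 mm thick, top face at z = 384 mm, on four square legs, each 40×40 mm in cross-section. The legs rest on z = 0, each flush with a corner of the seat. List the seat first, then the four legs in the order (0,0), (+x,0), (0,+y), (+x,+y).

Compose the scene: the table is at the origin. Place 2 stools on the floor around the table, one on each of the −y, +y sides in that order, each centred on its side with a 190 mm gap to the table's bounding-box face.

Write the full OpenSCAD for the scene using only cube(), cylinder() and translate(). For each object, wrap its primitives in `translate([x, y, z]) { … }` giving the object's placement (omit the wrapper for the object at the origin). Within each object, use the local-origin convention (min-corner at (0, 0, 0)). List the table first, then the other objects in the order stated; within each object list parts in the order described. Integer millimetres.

translate([0, 0, 723]) cube([1526, 811, 26]);
translate([53, 53, 0]) cylinder(h = 723, r = 38);
translate([1473, 53, 0]) cylinder(h = 723, r = 38);
translate([53, 758, 0]) cylinder(h = 723, r = 38);
translate([1473, 758, 0]) cylinder(h = 723, r = 38);
translate([618, -483, 0]) {
  translate([0, 0, 345]) cube([290, 293, 39]);
  cube([40, 40, 345]);
  translate([250, 0, 0]) cube([40, 40, 345]);
  translate([0, 253, 0]) cube([40, 40, 345]);
  translate([250, 253, 0]) cube([40, 40, 345]);
}
translate([618, 1001, 0]) {
  translate([0, 0, 345]) cube([290, 293, 39]);
  cube([40, 40, 345]);
  translate([250, 0, 0]) cube([40, 40, 345]);
  translate([0, 253, 0]) cube([40, 40, 345]);
  translate([250, 253, 0]) cube([40, 40, 345]);
}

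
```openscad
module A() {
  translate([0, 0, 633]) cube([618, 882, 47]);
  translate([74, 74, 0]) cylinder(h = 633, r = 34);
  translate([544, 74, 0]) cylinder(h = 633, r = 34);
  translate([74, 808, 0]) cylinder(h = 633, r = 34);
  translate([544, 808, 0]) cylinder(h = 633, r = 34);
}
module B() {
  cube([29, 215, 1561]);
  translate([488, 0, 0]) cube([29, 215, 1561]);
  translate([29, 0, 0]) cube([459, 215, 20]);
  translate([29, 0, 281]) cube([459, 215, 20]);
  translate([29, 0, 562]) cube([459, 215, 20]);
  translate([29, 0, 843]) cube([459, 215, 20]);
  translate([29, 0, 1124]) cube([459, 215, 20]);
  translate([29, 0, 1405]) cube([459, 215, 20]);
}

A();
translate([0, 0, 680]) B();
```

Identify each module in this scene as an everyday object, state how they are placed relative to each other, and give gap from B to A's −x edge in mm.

A is a table. B is a bookshelf. The bookshelf is on top of the table. The gap from the bookshelf to the table's −x edge is 0 mm.

The bookshelf's min-x is at 0; the table's min-x is 0; gap = 0 mm.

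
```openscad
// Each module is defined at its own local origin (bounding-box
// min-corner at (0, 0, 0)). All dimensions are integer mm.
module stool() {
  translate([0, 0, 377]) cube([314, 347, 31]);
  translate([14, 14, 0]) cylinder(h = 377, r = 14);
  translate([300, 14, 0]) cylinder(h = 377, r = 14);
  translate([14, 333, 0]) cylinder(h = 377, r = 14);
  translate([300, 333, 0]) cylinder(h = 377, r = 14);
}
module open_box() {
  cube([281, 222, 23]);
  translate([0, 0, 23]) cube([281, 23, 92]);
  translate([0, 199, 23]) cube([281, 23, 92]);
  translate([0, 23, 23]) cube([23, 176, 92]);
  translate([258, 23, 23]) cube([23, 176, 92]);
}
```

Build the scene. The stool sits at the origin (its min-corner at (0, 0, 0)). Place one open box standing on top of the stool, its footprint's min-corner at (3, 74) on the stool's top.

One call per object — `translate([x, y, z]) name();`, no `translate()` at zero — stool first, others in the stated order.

stool();
translate([3, 74, 408]) open_box();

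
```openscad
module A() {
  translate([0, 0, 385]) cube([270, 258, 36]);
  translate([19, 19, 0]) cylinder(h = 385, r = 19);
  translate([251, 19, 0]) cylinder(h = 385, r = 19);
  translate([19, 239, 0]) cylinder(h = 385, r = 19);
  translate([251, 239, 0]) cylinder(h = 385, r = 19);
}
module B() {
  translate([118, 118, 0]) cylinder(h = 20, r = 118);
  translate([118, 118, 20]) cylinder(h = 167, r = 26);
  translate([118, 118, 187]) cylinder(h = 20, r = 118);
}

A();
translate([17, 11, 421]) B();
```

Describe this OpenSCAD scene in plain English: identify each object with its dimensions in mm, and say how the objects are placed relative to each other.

A is a four-legged stool. The seat is 270×258 mm, 36 mm thick, top at z = 421 mm. It stands on four round legs, each 38 mm in diameter, from z = 0 to the seat underside, each leg's axis is inset half a diameter from the nearest pair of seat edges (so the leg's bounding box is flush with the corner).

B is a spool: two coaxial disc flanges of radius 118 mm and thickness 20 mm, joined by a core cylinder of radius 26 mm and height 167 mm. The lower flange rests on z = 0 and the three cylinders share a vertical axis.

The spool is on top of the stool, centred.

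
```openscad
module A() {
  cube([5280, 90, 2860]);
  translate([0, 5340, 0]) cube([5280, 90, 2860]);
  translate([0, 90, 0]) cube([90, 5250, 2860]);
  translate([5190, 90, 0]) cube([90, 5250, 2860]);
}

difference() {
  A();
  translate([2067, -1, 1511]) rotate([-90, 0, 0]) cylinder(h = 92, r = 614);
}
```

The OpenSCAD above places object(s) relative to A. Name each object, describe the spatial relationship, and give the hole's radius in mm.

The subtracted cylinder has r = 614 mm.

A is a house frame. The house frame has a circular hole through its front wall. The hole's radius is 614 mm.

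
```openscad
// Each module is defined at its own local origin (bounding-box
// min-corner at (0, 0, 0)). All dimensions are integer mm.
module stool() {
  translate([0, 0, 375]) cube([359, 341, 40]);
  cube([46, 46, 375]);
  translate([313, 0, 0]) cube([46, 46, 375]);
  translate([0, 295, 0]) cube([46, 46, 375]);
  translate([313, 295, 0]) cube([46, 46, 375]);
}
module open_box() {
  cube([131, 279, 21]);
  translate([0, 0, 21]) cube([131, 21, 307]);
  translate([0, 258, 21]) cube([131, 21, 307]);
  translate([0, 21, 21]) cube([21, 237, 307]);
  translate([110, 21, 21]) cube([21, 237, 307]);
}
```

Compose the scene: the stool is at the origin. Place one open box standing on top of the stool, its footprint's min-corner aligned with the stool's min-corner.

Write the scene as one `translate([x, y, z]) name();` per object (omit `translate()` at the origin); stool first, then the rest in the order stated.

stool();
translate([0, 0, 415]) open_box();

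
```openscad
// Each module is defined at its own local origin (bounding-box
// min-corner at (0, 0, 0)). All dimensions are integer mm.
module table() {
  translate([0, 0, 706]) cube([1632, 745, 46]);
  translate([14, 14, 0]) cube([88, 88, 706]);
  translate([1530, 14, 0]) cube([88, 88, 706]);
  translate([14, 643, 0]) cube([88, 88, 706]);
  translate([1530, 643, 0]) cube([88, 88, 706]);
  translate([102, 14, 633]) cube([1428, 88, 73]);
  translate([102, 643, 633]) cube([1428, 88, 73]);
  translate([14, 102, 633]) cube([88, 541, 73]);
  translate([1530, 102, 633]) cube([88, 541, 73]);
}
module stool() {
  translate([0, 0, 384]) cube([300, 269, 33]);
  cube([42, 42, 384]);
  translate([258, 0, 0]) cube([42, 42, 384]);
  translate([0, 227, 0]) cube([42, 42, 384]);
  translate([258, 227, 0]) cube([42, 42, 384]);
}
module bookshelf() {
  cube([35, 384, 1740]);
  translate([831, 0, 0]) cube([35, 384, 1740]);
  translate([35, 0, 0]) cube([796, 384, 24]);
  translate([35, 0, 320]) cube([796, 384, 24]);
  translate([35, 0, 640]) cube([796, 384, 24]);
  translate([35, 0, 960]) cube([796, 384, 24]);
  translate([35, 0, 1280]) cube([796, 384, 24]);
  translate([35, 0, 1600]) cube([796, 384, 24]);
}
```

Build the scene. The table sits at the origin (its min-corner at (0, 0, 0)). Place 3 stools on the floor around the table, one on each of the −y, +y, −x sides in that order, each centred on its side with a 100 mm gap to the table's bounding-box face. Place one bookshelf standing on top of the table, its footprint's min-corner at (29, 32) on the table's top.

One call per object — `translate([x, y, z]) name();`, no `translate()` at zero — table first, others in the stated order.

table();
translate([666, -369, 0]) stool();
translate([666, 845, 0]) stool();
translate([-400, 238, 0]) stool();
translate([29, 32, 752]) bookshelf();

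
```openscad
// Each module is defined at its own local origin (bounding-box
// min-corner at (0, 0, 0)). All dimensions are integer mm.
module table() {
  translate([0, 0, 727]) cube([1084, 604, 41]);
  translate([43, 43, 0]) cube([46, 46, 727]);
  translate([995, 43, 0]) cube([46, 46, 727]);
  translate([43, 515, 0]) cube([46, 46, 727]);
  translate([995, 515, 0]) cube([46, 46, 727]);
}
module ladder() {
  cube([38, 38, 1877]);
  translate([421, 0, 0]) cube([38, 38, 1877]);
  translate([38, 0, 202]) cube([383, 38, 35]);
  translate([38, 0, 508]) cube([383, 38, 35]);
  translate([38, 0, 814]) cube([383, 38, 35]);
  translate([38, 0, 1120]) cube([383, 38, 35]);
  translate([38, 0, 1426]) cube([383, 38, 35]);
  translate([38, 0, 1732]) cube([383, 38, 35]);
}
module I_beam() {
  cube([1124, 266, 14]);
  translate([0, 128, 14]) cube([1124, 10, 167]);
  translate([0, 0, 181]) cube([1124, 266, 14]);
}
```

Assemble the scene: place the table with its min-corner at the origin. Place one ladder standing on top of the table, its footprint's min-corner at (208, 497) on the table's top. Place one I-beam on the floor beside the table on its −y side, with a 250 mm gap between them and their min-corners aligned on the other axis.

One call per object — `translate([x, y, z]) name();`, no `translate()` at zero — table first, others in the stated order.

table();
translate([208, 497, 768]) ladder();
translate([0, -516, 0]) I_beam();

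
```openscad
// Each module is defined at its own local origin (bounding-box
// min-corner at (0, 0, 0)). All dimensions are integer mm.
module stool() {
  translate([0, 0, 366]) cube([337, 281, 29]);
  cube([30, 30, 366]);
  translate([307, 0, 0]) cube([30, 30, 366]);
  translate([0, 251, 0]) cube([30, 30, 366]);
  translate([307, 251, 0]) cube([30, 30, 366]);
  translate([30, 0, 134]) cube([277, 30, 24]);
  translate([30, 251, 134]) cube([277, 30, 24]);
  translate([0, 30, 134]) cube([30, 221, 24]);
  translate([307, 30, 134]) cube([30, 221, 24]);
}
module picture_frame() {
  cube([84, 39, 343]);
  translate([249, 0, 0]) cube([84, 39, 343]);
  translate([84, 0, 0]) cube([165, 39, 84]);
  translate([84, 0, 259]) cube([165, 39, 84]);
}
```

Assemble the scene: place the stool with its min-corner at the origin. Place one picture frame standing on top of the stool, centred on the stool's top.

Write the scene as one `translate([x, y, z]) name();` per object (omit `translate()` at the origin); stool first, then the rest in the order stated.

stool();
translate([2, 121, 395]) picture_frame();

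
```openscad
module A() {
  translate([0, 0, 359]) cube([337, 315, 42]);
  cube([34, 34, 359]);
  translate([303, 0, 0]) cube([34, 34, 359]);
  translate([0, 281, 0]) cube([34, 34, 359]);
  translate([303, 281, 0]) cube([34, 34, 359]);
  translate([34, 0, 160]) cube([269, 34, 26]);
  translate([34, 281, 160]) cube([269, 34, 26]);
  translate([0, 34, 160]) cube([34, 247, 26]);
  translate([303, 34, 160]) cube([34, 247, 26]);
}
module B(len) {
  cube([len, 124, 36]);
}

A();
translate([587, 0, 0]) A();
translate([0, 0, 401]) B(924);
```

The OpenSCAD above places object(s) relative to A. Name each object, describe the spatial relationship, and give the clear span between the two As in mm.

Second stool starts at x = 587; first ends at x = 337; clear span = 587 − 337 = 250 mm.

A is a stool. B is a beam. A beam spans the tops of two stools. The clear span between the two stools is 250 mm.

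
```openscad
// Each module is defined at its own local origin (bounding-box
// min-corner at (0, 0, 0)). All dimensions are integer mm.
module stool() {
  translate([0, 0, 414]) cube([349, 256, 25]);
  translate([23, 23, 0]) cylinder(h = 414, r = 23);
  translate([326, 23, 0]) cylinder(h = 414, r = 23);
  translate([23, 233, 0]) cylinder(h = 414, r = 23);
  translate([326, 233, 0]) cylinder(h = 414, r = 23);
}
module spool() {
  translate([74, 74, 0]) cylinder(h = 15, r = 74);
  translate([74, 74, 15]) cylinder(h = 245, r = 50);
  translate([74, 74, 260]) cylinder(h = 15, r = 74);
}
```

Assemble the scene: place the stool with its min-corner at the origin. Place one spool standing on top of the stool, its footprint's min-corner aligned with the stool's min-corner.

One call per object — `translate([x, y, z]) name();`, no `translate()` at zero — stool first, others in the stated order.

stool();
translate([0, 0, 439]) spool();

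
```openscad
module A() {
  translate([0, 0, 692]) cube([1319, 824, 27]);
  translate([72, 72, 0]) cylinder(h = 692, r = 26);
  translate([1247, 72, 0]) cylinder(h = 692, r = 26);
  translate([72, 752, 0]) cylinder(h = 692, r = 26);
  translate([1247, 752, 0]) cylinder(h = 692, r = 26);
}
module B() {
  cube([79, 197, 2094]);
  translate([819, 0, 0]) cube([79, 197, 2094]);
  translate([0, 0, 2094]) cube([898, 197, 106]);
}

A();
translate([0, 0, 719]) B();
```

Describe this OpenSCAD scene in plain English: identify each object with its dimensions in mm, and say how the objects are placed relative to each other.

A is a table with a 1319×824 mm rectangular top, 27 mm thick, top surface at z = 719 mm, supported by four round legs of 52 mm diameter, each leg's bounding box inset 46 mm from the nearest pair of top edges, running from the floor.

B is a door frame. The clear opening is 740 mm wide and 2094 mm high. Two 79 mm wide jambs, 197 mm deep, stand either side of the opening from the floor to the top of the opening. A 106 mm thick head sits across the top of both jambs, spanning the full outside width of the frame.

The door frame is on top of the table.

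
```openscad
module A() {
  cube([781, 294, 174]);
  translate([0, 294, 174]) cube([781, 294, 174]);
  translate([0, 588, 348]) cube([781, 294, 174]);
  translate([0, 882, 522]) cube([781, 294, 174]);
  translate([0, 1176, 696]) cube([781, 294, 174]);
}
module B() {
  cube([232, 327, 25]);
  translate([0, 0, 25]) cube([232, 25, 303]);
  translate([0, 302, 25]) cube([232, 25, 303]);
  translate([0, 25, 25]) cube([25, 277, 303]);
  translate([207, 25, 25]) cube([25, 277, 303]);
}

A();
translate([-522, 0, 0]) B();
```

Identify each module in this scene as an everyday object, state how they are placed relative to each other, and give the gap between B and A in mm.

A is a staircase. B is an open box. The open box is on the floor beside the staircase on its −x side. The gap between the open box and the staircase is 290 mm.

The open box's nearest face is 290 mm from the staircase's −x face.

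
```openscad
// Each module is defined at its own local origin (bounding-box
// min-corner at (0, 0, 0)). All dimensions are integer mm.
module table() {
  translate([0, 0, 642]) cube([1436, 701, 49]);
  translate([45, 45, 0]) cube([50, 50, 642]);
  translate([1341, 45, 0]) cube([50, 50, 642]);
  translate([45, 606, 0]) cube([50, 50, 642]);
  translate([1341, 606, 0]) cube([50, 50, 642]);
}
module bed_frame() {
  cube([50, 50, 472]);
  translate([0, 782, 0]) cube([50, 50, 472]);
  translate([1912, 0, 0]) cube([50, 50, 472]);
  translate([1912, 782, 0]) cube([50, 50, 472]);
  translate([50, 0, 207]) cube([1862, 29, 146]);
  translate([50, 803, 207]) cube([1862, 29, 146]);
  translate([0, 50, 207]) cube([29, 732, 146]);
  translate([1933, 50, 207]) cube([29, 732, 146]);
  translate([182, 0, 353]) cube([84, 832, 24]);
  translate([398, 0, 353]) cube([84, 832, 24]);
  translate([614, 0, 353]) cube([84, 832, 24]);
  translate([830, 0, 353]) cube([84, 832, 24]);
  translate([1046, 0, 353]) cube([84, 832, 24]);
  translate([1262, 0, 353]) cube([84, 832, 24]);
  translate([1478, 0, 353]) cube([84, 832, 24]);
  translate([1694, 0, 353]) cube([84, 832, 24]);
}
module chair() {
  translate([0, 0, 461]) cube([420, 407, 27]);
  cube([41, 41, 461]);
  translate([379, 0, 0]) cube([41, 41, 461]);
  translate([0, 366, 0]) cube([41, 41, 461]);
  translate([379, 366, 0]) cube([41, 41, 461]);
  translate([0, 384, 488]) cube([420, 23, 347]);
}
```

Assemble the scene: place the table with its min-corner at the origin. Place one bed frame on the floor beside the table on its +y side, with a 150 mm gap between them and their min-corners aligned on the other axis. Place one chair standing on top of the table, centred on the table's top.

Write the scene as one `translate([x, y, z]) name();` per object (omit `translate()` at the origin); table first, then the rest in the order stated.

table();
translate([0, 851, 0]) bed_frame();
translate([508, 147, 691]) chair();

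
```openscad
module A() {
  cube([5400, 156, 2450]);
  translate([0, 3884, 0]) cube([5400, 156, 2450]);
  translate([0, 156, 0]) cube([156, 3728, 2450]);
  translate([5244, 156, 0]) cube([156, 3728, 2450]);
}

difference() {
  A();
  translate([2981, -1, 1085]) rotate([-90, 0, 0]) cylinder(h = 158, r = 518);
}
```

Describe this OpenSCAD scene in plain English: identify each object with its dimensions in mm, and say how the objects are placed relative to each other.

A is a box-shaped house frame (walls only): outside footprint 5400×4040 mm, wall height 2450 mm, wall thickness 156 mm. The two y-facing walls run the full x-width; the two x-facing walls fit between the inner faces of the y-facing walls.

The house frame has a circular hole of radius 518 mm through its front wall, centred at (x = 2981, z = 1085).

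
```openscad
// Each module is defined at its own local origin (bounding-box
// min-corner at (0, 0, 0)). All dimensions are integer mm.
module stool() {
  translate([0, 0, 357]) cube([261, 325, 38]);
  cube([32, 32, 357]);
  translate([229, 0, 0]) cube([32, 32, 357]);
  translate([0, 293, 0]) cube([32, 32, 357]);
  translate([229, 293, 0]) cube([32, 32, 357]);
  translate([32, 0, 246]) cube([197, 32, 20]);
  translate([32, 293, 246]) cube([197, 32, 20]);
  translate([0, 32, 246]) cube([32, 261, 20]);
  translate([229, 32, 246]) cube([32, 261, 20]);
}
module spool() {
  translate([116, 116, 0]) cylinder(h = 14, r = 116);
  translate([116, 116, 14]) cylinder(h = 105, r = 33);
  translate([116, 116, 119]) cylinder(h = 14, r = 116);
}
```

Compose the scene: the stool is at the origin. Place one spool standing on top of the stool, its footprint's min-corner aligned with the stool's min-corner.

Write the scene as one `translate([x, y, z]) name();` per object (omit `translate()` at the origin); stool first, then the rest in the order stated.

stool();
translate([0, 0, 395]) spool();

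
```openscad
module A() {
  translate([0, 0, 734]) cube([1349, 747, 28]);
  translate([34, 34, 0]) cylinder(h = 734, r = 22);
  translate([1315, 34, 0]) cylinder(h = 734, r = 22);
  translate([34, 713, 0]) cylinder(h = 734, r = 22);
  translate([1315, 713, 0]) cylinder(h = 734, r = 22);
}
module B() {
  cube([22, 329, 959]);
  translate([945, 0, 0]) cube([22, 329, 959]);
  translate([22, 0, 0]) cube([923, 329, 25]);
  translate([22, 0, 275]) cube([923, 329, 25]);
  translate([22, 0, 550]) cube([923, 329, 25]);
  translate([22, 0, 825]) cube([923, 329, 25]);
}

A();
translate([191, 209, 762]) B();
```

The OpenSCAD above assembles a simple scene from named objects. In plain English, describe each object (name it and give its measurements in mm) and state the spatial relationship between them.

A is a table: top 1349 mm (x) × 747 mm (y), 28 mm thick, upper face at z = 762 mm, on four round legs of 44 mm diameter, each leg's bounding box inset 12 mm from the nearest pair of top edges, running from z = 0 to the bottom of the top.

B is a bookshelf 967 mm wide overall, 329 mm deep and 959 mm tall. The two sides are 22 mm thick vertical panels. 4 horizontal shelves of 25 mm thickness span between the inner faces of the sides; the lowest shelf sits on the floor and shelves are stacked with a clear vertical gap of 250 mm between each pair.

The bookshelf is on top of the table, centred.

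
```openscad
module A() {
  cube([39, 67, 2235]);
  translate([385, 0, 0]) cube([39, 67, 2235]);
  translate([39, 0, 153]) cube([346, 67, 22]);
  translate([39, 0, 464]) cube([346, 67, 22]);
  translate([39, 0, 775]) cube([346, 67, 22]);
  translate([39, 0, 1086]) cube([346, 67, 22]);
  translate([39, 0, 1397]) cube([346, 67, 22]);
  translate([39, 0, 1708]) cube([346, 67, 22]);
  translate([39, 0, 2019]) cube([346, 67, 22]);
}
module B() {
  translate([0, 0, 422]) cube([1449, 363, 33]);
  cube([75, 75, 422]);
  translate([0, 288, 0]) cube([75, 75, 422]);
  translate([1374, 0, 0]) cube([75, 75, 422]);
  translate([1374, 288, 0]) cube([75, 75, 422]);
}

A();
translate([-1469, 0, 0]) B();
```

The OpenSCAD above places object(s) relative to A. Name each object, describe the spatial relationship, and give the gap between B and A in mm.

The bench's nearest face is 20 mm from the ladder's −x face.

A is a ladder. B is a bench. The bench is on the floor beside the ladder on its −x side. The gap between the bench and the ladder is 20 mm.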